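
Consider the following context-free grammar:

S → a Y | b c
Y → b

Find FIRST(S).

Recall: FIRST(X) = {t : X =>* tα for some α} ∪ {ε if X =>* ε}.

We compute FIRST(S) using the standard algorithm.
FIRST(S) = {a, b}
FIRST(Y) = {b}
Therefore, FIRST(S) = {a, b}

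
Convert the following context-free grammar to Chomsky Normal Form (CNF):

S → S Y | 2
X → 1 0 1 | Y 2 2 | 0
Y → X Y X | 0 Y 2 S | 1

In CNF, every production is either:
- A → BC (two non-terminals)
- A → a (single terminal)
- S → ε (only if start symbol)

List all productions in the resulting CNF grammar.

S → 2; T1 → 1; T0 → 0; T2 → 2; X → 0; Y → 1; S → S Y; X → T1 X0; X0 → T0 T1; X → Y X1; X1 → T2 T2; Y → X X2; X2 → Y X; Y → T0 X3; X3 → Y X4; X4 → T2 S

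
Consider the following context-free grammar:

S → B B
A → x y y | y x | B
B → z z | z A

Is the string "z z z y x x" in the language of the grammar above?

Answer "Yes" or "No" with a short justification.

No - no valid derivation exists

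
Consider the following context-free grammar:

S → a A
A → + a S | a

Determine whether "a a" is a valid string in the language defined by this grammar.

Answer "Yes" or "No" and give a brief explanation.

Yes - a valid derivation exists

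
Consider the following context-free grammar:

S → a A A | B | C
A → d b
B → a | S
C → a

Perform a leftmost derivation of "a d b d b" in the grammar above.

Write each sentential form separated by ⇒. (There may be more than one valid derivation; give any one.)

S ⇒ a A A ⇒ a d b A ⇒ a d b d b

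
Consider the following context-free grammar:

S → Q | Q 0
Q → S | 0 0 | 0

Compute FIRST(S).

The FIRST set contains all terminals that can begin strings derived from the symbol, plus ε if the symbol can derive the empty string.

We compute FIRST(S) using the standard algorithm.
FIRST(Q) = {0}
FIRST(S) = {0}
Therefore, FIRST(S) = {0}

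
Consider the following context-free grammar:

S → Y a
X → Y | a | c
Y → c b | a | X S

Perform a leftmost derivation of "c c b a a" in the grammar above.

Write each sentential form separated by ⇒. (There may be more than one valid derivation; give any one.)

S ⇒ Y a ⇒ X S a ⇒ c S a ⇒ c Y a a ⇒ c c b a a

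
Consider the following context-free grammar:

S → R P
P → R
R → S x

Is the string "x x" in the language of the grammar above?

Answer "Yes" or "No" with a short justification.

No - no valid derivation exists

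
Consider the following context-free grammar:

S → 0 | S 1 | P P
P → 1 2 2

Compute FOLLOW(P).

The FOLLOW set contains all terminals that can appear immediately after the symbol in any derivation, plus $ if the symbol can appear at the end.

We compute FOLLOW(P) using the standard algorithm.
FOLLOW(S) starts with {$}.
FIRST(P) = {1}
FIRST(S) = {0, 1}
FOLLOW(P) = {$, 1}
FOLLOW(S) = {$, 1}
Therefore, FOLLOW(P) = {$, 1}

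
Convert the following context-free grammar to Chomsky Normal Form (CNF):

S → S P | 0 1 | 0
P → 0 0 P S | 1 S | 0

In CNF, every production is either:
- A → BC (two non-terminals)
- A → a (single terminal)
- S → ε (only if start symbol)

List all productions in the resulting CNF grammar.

T0 → 0; T1 → 1; S → 0; P → 0; S → S P; S → T0 T1; P → T0 X0; X0 → T0 X1; X1 → P S; P → T1 S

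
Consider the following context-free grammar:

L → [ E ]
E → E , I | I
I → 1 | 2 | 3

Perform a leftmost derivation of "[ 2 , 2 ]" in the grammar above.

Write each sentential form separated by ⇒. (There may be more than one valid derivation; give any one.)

L ⇒ [ E ] ⇒ [ E , I ] ⇒ [ I , I ] ⇒ [ 2 , I ] ⇒ [ 2 , 2 ]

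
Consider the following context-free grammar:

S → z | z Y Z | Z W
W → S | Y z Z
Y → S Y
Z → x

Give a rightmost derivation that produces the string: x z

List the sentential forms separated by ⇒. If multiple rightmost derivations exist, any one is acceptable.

S ⇒ Z W ⇒ Z S ⇒ Z z ⇒ x z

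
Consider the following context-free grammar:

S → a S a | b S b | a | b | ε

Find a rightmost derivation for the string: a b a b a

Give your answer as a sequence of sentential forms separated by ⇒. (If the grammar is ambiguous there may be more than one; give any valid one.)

S ⇒ a S a ⇒ a b S b a ⇒ a b a b a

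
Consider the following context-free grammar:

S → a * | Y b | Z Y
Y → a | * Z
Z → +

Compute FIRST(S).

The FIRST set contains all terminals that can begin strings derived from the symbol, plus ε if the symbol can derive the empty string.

We compute FIRST(S) using the standard algorithm.
FIRST(S) = {*, +, a}
FIRST(Y) = {*, a}
FIRST(Z) = {+}
Therefore, FIRST(S) = {*, +, a}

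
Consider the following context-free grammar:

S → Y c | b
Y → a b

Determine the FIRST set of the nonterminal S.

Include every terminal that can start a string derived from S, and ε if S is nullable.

We compute FIRST(S) using the standard algorithm.
FIRST(S) = {a, b}
FIRST(Y) = {a}
Therefore, FIRST(S) = {a, b}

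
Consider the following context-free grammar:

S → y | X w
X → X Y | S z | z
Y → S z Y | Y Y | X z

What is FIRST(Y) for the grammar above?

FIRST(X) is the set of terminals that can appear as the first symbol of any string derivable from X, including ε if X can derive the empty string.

We compute FIRST(Y) using the standard algorithm.
FIRST(S) = {y, z}
FIRST(X) = {y, z}
FIRST(Y) = {y, z}
Therefore, FIRST(Y) = {y, z}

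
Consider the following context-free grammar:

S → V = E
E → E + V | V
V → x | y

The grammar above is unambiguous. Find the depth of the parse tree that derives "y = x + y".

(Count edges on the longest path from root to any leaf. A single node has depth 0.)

4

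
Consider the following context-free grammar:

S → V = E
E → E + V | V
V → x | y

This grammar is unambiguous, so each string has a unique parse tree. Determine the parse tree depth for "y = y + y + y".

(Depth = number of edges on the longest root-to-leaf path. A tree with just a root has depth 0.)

5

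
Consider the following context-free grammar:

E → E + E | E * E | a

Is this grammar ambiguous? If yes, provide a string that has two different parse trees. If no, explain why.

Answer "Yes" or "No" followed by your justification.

Yes - the string 'a * a + a * a' has two distinct leftmost derivations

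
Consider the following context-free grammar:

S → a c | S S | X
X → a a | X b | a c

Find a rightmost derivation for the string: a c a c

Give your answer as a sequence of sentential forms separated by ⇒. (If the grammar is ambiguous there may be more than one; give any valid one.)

S ⇒ S S ⇒ S a c ⇒ a c a c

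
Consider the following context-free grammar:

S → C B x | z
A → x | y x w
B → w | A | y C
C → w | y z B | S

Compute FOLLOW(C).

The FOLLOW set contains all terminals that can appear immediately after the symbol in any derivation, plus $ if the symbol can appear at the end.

We compute FOLLOW(C) using the standard algorithm.
FOLLOW(S) starts with {$}.
FIRST(A) = {x, y}
FIRST(B) = {w, x, y}
FIRST(C) = {w, y, z}
FIRST(S) = {w, y, z}
FOLLOW(A) = {w, x, y}
FOLLOW(B) = {w, x, y}
FOLLOW(C) = {w, x, y}
FOLLOW(S) = {$, w, x, y}
Therefore, FOLLOW(C) = {w, x, y}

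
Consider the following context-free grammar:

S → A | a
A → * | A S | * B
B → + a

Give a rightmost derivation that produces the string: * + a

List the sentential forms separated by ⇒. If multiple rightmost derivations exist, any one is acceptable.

S ⇒ A ⇒ * B ⇒ * + a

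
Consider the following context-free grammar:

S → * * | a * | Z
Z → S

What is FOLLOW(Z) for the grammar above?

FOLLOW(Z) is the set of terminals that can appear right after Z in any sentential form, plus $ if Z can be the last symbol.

We compute FOLLOW(Z) using the standard algorithm.
FOLLOW(S) starts with {$}.
FIRST(S) = {*, a}
FIRST(Z) = {*, a}
FOLLOW(S) = {$}
FOLLOW(Z) = {$}
Therefore, FOLLOW(Z) = {$}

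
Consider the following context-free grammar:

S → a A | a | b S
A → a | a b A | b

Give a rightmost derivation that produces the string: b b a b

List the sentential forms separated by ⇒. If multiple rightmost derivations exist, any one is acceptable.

S ⇒ b S ⇒ b b S ⇒ b b a A ⇒ b b a b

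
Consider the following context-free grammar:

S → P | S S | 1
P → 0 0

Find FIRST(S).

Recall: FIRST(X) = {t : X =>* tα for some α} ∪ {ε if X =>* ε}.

We compute FIRST(S) using the standard algorithm.
FIRST(P) = {0}
FIRST(S) = {0, 1}
Therefore, FIRST(S) = {0, 1}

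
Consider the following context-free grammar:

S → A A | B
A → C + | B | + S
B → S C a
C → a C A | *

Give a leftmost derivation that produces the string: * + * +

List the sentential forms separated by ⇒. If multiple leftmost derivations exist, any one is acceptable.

S ⇒ A A ⇒ C + A ⇒ * + A ⇒ * + C + ⇒ * + * +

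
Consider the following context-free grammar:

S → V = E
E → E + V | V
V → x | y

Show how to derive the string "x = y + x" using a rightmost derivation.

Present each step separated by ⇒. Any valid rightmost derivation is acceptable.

S ⇒ V = E ⇒ V = E + V ⇒ V = E + x ⇒ V = V + x ⇒ V = y + x ⇒ x = y + x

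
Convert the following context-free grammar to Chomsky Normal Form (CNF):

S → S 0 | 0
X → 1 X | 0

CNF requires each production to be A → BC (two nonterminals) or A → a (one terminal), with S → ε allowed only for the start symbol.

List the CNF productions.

T0 → 0; S → 0; T1 → 1; X → 0; S → S T0; X → T1 X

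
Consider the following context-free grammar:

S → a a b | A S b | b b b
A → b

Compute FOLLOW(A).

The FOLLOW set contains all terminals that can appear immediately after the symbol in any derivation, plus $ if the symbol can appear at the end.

We compute FOLLOW(A) using the standard algorithm.
FOLLOW(S) starts with {$}.
FIRST(A) = {b}
FIRST(S) = {a, b}
FOLLOW(A) = {a, b}
FOLLOW(S) = {$, b}
Therefore, FOLLOW(A) = {a, b}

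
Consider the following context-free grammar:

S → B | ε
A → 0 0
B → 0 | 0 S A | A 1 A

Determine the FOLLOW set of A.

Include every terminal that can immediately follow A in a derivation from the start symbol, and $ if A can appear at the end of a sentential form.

We compute FOLLOW(A) using the standard algorithm.
FOLLOW(S) starts with {$}.
FIRST(A) = {0}
FIRST(B) = {0}
FIRST(S) = {0, ε}
FOLLOW(A) = {$, 0, 1}
FOLLOW(B) = {$, 0}
FOLLOW(S) = {$, 0}
Therefore, FOLLOW(A) = {$, 0, 1}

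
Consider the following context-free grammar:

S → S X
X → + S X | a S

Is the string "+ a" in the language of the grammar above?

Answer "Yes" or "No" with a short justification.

No - no valid derivation exists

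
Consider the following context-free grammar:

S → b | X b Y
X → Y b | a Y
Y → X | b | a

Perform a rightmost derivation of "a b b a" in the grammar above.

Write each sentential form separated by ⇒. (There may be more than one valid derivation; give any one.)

S ⇒ X b Y ⇒ X b a ⇒ Y b b a ⇒ a b b a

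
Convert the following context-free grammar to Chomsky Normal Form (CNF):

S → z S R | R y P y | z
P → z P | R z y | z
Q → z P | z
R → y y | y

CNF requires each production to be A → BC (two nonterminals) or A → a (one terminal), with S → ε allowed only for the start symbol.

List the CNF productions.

TZ → z; TY → y; S → z; P → z; Q → z; R → y; S → TZ X0; X0 → S R; S → R X1; X1 → TY X2; X2 → P TY; P → TZ P; P → R X3; X3 → TZ TY; Q → TZ P; R → TY TY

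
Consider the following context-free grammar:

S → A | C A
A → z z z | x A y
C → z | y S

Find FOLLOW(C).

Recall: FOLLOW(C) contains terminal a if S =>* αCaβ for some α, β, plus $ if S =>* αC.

We compute FOLLOW(C) using the standard algorithm.
FOLLOW(S) starts with {$}.
FIRST(A) = {x, z}
FIRST(C) = {y, z}
FIRST(S) = {x, y, z}
FOLLOW(A) = {$, x, y, z}
FOLLOW(C) = {x, z}
FOLLOW(S) = {$, x, z}
Therefore, FOLLOW(C) = {x, z}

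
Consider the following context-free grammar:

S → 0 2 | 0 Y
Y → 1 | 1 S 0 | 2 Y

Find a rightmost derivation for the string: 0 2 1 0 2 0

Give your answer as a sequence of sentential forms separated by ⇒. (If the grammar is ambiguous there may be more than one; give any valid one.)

S ⇒ 0 Y ⇒ 0 2 Y ⇒ 0 2 1 S 0 ⇒ 0 2 1 0 2 0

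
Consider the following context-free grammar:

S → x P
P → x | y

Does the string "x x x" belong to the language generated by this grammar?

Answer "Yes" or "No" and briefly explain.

No - no valid derivation exists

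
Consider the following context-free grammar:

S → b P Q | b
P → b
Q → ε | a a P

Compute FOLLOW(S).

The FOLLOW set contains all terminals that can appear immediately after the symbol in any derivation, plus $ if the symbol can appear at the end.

We compute FOLLOW(S) using the standard algorithm.
FOLLOW(S) starts with {$}.
FIRST(P) = {b}
FIRST(Q) = {a, ε}
FIRST(S) = {b}
FOLLOW(P) = {$, a}
FOLLOW(Q) = {$}
FOLLOW(S) = {$}
Therefore, FOLLOW(S) = {$}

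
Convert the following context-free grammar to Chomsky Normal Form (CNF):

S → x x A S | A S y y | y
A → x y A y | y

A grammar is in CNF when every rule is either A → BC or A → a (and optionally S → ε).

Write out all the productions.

TX → x; TY → y; S → y; A → y; S → TX X0; X0 → TX X1; X1 → A S; S → A X2; X2 → S X3; X3 → TY TY; A → TX X4; X4 → TY X5; X5 → A TY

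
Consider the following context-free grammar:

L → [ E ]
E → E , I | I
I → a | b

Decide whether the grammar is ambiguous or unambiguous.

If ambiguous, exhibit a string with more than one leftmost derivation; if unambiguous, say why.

Unambiguous - every string in the language has a unique leftmost derivation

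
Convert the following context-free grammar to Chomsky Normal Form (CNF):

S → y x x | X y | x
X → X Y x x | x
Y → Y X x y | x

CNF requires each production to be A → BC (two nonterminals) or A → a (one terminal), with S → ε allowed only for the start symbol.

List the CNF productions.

TY → y; TX → x; S → x; X → x; Y → x; S → TY X0; X0 → TX TX; S → X TY; X → X X1; X1 → Y X2; X2 → TX TX; Y → Y X3; X3 → X X4; X4 → TX TY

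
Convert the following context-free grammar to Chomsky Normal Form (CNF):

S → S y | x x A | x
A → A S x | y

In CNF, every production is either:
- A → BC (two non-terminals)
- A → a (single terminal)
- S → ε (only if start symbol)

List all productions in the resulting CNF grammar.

TY → y; TX → x; S → x; A → y; S → S TY; S → TX X0; X0 → TX A; A → A X1; X1 → S TX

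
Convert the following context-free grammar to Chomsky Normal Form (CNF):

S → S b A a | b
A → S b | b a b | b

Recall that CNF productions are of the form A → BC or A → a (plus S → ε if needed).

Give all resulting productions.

TB → b; TA → a; S → b; A → b; S → S X0; X0 → TB X1; X1 → A TA; A → S TB; A → TB X2; X2 → TA TB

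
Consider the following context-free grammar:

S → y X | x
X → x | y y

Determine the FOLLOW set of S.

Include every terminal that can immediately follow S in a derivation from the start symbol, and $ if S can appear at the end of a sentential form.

We compute FOLLOW(S) using the standard algorithm.
FOLLOW(S) starts with {$}.
FIRST(S) = {x, y}
FIRST(X) = {x, y}
FOLLOW(S) = {$}
FOLLOW(X) = {$}
Therefore, FOLLOW(S) = {$}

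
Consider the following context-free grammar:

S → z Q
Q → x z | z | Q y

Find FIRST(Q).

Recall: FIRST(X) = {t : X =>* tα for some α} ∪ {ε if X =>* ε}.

We compute FIRST(Q) using the standard algorithm.
FIRST(Q) = {x, z}
FIRST(S) = {z}
Therefore, FIRST(Q) = {x, z}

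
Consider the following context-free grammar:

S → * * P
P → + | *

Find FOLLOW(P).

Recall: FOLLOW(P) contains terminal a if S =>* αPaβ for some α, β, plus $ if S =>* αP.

We compute FOLLOW(P) using the standard algorithm.
FOLLOW(S) starts with {$}.
FIRST(P) = {*, +}
FIRST(S) = {*}
FOLLOW(P) = {$}
FOLLOW(S) = {$}
Therefore, FOLLOW(P) = {$}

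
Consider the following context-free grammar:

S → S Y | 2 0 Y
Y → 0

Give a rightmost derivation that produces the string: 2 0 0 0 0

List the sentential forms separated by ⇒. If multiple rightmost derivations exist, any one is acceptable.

S ⇒ S Y ⇒ S 0 ⇒ S Y 0 ⇒ S 0 0 ⇒ 2 0 Y 0 0 ⇒ 2 0 0 0 0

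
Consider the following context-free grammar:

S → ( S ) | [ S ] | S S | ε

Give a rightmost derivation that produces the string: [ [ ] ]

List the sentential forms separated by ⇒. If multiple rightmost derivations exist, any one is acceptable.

S ⇒ [ S ] ⇒ [ [ S ] ] ⇒ [ [ ] ]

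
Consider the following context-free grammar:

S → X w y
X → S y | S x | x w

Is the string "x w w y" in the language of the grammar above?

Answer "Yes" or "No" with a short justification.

Yes - a valid derivation exists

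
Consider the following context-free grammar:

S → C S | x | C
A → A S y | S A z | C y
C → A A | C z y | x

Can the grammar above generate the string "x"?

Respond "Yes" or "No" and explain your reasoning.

Yes - a valid derivation exists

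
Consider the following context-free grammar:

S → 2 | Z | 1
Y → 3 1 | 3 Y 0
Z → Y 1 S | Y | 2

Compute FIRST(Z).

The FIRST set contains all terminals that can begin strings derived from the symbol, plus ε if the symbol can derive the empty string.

We compute FIRST(Z) using the standard algorithm.
FIRST(S) = {1, 2, 3}
FIRST(Y) = {3}
FIRST(Z) = {2, 3}
Therefore, FIRST(Z) = {2, 3}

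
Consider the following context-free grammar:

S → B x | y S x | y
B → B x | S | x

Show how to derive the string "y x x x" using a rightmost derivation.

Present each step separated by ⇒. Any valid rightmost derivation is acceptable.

S ⇒ y S x ⇒ y B x x ⇒ y x x x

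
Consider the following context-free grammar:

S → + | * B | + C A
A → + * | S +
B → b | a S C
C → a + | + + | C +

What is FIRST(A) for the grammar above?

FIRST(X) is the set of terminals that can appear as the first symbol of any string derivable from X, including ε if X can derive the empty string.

We compute FIRST(A) using the standard algorithm.
FIRST(A) = {*, +}
FIRST(B) = {a, b}
FIRST(C) = {+, a}
FIRST(S) = {*, +}
Therefore, FIRST(A) = {*, +}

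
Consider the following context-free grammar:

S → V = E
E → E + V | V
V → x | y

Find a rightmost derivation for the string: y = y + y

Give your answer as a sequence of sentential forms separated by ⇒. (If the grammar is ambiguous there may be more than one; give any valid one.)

S ⇒ V = E ⇒ V = E + V ⇒ V = E + y ⇒ V = V + y ⇒ V = y + y ⇒ y = y + y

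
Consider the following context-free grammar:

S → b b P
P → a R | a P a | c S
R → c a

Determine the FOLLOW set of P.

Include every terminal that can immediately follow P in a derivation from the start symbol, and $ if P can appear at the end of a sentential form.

We compute FOLLOW(P) using the standard algorithm.
FOLLOW(S) starts with {$}.
FIRST(P) = {a, c}
FIRST(R) = {c}
FIRST(S) = {b}
FOLLOW(P) = {$, a}
FOLLOW(R) = {$, a}
FOLLOW(S) = {$, a}
Therefore, FOLLOW(P) = {$, a}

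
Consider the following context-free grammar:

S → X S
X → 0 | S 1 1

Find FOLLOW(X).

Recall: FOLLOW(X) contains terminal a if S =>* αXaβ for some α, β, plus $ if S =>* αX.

We compute FOLLOW(X) using the standard algorithm.
FOLLOW(S) starts with {$}.
FIRST(S) = {0}
FIRST(X) = {0}
FOLLOW(S) = {$, 1}
FOLLOW(X) = {0}
Therefore, FOLLOW(X) = {0}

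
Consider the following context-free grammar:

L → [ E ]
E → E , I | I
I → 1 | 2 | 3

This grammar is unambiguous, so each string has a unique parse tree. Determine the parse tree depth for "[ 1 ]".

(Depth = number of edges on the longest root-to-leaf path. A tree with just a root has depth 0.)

3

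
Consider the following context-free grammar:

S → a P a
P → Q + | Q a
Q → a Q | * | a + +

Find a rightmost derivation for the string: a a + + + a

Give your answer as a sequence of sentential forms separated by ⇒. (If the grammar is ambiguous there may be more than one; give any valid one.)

S ⇒ a P a ⇒ a Q + a ⇒ a a + + + a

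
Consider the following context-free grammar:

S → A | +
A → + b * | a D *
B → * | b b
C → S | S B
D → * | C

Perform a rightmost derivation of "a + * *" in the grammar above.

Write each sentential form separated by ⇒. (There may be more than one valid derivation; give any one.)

S ⇒ A ⇒ a D * ⇒ a C * ⇒ a S B * ⇒ a S * * ⇒ a + * *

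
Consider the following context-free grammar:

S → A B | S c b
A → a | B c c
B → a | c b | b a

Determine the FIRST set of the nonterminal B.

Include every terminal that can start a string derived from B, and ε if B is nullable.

We compute FIRST(B) using the standard algorithm.
FIRST(A) = {a, b, c}
FIRST(B) = {a, b, c}
FIRST(S) = {a, b, c}
Therefore, FIRST(B) = {a, b, c}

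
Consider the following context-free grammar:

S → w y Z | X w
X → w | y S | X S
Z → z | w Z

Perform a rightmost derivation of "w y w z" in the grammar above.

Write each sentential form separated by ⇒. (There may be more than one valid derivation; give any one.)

S ⇒ w y Z ⇒ w y w Z ⇒ w y w z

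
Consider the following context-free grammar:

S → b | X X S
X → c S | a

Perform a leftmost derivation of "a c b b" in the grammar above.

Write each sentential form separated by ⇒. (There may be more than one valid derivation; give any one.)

S ⇒ X X S ⇒ a X S ⇒ a c S S ⇒ a c b S ⇒ a c b b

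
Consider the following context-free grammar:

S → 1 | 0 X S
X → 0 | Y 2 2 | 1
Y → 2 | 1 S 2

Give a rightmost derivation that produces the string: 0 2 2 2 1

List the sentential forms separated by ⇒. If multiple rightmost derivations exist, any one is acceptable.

S ⇒ 0 X S ⇒ 0 X 1 ⇒ 0 Y 2 2 1 ⇒ 0 2 2 2 1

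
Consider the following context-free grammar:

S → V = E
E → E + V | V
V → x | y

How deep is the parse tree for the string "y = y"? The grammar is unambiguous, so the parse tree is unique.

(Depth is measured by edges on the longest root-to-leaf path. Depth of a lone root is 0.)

3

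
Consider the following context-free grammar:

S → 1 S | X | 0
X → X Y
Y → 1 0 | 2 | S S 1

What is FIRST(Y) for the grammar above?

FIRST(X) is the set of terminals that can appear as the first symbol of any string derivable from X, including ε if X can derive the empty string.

We compute FIRST(Y) using the standard algorithm.
FIRST(S) = {0, 1}
FIRST(X) = {}
FIRST(Y) = {0, 1, 2}
Therefore, FIRST(Y) = {0, 1, 2}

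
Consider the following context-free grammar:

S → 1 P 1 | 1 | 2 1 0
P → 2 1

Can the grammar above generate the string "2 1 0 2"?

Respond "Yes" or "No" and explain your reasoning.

No - no valid derivation exists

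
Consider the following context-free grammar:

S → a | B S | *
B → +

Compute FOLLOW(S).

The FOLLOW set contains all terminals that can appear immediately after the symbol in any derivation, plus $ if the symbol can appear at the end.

We compute FOLLOW(S) using the standard algorithm.
FOLLOW(S) starts with {$}.
FIRST(B) = {+}
FIRST(S) = {*, +, a}
FOLLOW(B) = {*, +, a}
FOLLOW(S) = {$}
Therefore, FOLLOW(S) = {$}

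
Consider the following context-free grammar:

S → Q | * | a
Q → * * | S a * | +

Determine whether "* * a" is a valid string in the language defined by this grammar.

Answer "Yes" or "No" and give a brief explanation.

No - no valid derivation exists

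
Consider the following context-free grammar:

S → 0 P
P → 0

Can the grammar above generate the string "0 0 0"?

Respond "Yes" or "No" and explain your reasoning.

No - no valid derivation exists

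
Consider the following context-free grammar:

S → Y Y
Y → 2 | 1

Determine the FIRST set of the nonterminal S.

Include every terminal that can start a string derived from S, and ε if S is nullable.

We compute FIRST(S) using the standard algorithm.
FIRST(S) = {1, 2}
FIRST(Y) = {1, 2}
Therefore, FIRST(S) = {1, 2}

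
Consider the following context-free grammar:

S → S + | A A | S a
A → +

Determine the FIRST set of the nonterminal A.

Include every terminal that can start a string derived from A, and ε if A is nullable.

We compute FIRST(A) using the standard algorithm.
FIRST(A) = {+}
FIRST(S) = {+}
Therefore, FIRST(A) = {+}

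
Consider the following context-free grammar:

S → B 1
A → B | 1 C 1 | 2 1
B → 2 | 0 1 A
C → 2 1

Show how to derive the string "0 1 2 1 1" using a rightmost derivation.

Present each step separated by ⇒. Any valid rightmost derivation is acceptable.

S ⇒ B 1 ⇒ 0 1 A 1 ⇒ 0 1 2 1 1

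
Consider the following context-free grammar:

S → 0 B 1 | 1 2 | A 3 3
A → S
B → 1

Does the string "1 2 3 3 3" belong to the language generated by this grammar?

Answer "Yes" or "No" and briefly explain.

No - no valid derivation exists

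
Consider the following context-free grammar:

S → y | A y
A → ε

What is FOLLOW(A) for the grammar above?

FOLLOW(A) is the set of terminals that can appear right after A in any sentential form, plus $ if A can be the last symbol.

We compute FOLLOW(A) using the standard algorithm.
FOLLOW(S) starts with {$}.
FIRST(A) = {ε}
FIRST(S) = {y}
FOLLOW(A) = {y}
FOLLOW(S) = {$}
Therefore, FOLLOW(A) = {y}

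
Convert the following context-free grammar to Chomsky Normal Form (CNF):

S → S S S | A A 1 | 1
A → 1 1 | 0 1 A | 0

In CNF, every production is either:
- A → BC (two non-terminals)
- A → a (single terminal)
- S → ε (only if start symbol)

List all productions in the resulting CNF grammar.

T1 → 1; S → 1; T0 → 0; A → 0; S → S X0; X0 → S S; S → A X1; X1 → A T1; A → T1 T1; A → T0 X2; X2 → T1 A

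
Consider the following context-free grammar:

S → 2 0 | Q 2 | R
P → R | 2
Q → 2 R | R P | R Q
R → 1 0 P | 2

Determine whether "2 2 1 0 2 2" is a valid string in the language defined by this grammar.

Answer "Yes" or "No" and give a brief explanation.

Yes - a valid derivation exists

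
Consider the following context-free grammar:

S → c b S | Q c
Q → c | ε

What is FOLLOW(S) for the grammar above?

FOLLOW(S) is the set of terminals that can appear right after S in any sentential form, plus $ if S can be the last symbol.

We compute FOLLOW(S) using the standard algorithm.
FOLLOW(S) starts with {$}.
FIRST(Q) = {c, ε}
FIRST(S) = {c}
FOLLOW(Q) = {c}
FOLLOW(S) = {$}
Therefore, FOLLOW(S) = {$}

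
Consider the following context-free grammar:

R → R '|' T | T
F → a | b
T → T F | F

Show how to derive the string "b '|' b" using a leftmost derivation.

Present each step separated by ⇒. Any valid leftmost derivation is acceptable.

R ⇒ R '|' T ⇒ T '|' T ⇒ F '|' T ⇒ b '|' T ⇒ b '|' F ⇒ b '|' b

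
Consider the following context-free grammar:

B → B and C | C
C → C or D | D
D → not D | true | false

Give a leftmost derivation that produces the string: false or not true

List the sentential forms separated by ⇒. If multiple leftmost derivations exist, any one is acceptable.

B ⇒ C ⇒ C or D ⇒ D or D ⇒ false or D ⇒ false or not D ⇒ false or not true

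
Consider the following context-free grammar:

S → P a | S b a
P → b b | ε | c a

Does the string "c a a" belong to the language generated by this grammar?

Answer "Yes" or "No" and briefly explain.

Yes - a valid derivation exists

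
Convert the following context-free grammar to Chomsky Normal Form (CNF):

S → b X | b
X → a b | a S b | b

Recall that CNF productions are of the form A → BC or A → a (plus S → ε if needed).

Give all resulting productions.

TB → b; S → b; TA → a; X → b; S → TB X; X → TA TB; X → TA X0; X0 → S TB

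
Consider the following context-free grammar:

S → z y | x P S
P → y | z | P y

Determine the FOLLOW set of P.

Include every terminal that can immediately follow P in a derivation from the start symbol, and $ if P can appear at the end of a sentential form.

We compute FOLLOW(P) using the standard algorithm.
FOLLOW(S) starts with {$}.
FIRST(P) = {y, z}
FIRST(S) = {x, z}
FOLLOW(P) = {x, y, z}
FOLLOW(S) = {$}
Therefore, FOLLOW(P) = {x, y, z}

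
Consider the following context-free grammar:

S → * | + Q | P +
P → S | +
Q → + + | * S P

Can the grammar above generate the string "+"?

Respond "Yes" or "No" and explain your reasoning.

No - no valid derivation exists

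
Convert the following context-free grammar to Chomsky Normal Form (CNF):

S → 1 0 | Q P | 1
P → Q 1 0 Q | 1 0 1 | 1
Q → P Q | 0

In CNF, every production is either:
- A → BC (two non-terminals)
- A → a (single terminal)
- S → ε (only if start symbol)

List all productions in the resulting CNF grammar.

T1 → 1; T0 → 0; S → 1; P → 1; Q → 0; S → T1 T0; S → Q P; P → Q X0; X0 → T1 X1; X1 → T0 Q; P → T1 X2; X2 → T0 T1; Q → P Q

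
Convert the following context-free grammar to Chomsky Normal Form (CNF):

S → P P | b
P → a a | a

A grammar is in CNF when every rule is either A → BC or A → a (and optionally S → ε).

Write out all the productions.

S → b; TA → a; P → a; S → P P; P → TA TA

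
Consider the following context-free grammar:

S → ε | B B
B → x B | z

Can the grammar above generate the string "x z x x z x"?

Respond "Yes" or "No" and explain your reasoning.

No - no valid derivation exists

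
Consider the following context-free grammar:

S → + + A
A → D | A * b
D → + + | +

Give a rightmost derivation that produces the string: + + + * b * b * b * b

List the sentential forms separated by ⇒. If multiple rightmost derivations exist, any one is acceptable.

S ⇒ + + A ⇒ + + A * b ⇒ + + A * b * b ⇒ + + A * b * b * b ⇒ + + A * b * b * b * b ⇒ + + D * b * b * b * b ⇒ + + + * b * b * b * b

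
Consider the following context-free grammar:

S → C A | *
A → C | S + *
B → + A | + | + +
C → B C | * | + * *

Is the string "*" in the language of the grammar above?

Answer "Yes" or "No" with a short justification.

Yes - a valid derivation exists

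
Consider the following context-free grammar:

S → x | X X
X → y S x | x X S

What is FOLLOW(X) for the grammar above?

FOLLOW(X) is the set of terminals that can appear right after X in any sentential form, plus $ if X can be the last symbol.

We compute FOLLOW(X) using the standard algorithm.
FOLLOW(S) starts with {$}.
FIRST(S) = {x, y}
FIRST(X) = {x, y}
FOLLOW(S) = {$, x, y}
FOLLOW(X) = {$, x, y}
Therefore, FOLLOW(X) = {$, x, y}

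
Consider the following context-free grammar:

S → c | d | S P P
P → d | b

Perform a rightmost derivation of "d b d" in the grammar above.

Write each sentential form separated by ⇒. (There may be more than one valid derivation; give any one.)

S ⇒ S P P ⇒ S P d ⇒ S b d ⇒ d b d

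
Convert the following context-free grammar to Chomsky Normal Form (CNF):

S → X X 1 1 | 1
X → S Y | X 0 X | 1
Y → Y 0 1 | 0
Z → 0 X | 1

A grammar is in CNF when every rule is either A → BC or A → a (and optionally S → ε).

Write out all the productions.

T1 → 1; S → 1; T0 → 0; X → 1; Y → 0; Z → 1; S → X X0; X0 → X X1; X1 → T1 T1; X → S Y; X → X X2; X2 → T0 X; Y → Y X3; X3 → T0 T1; Z → T0 X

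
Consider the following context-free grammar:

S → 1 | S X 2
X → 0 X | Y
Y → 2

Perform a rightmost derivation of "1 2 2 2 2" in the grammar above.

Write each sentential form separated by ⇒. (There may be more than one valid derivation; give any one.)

S ⇒ S X 2 ⇒ S Y 2 ⇒ S 2 2 ⇒ S X 2 2 2 ⇒ S Y 2 2 2 ⇒ S 2 2 2 2 ⇒ 1 2 2 2 2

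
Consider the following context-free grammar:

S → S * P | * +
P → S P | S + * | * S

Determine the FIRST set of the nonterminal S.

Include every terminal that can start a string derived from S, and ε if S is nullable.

We compute FIRST(S) using the standard algorithm.
FIRST(P) = {*}
FIRST(S) = {*}
Therefore, FIRST(S) = {*}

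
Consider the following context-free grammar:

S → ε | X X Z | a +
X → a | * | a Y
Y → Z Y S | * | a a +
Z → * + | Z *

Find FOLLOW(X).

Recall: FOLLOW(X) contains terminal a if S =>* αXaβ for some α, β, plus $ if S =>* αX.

We compute FOLLOW(X) using the standard algorithm.
FOLLOW(S) starts with {$}.
FIRST(S) = {*, a, ε}
FIRST(X) = {*, a}
FIRST(Y) = {*, a}
FIRST(Z) = {*}
FOLLOW(S) = {$, *, a}
FOLLOW(X) = {*, a}
FOLLOW(Y) = {*, a}
FOLLOW(Z) = {$, *, a}
Therefore, FOLLOW(X) = {*, a}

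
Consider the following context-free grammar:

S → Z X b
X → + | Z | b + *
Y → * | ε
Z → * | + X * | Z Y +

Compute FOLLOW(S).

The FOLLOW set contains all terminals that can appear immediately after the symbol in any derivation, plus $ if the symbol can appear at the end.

We compute FOLLOW(S) using the standard algorithm.
FOLLOW(S) starts with {$}.
FIRST(S) = {*, +}
FIRST(X) = {*, +, b}
FIRST(Y) = {*, ε}
FIRST(Z) = {*, +}
FOLLOW(S) = {$}
FOLLOW(X) = {*, b}
FOLLOW(Y) = {+}
FOLLOW(Z) = {*, +, b}
Therefore, FOLLOW(S) = {$}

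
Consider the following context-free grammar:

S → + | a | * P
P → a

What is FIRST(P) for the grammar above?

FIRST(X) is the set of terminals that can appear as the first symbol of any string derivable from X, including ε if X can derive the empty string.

We compute FIRST(P) using the standard algorithm.
FIRST(P) = {a}
FIRST(S) = {*, +, a}
Therefore, FIRST(P) = {a}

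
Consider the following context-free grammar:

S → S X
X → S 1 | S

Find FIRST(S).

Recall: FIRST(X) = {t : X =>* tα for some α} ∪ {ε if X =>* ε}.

We compute FIRST(S) using the standard algorithm.
FIRST(S) = {}
FIRST(X) = {}
Therefore, FIRST(S) = {}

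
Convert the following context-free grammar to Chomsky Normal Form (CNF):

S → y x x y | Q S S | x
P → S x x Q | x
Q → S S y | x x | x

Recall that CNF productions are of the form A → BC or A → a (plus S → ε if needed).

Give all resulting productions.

TY → y; TX → x; S → x; P → x; Q → x; S → TY X0; X0 → TX X1; X1 → TX TY; S → Q X2; X2 → S S; P → S X3; X3 → TX X4; X4 → TX Q; Q → S X5; X5 → S TY; Q → TX TX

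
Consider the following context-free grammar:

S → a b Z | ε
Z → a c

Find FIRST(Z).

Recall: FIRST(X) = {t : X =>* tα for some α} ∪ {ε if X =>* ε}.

We compute FIRST(Z) using the standard algorithm.
FIRST(S) = {a, ε}
FIRST(Z) = {a}
Therefore, FIRST(Z) = {a}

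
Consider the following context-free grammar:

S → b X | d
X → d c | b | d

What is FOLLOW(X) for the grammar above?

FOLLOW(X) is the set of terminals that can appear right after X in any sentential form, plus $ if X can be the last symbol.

We compute FOLLOW(X) using the standard algorithm.
FOLLOW(S) starts with {$}.
FIRST(S) = {b, d}
FIRST(X) = {b, d}
FOLLOW(S) = {$}
FOLLOW(X) = {$}
Therefore, FOLLOW(X) = {$}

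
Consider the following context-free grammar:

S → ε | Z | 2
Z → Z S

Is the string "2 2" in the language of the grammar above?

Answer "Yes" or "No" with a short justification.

No - no valid derivation exists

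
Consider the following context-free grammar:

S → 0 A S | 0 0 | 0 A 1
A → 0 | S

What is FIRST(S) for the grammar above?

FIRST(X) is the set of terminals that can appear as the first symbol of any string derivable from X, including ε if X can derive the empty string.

We compute FIRST(S) using the standard algorithm.
FIRST(A) = {0}
FIRST(S) = {0}
Therefore, FIRST(S) = {0}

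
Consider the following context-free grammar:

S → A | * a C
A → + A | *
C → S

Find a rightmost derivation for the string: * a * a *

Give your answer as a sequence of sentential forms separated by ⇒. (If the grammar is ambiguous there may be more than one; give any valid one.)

S ⇒ * a C ⇒ * a S ⇒ * a * a C ⇒ * a * a S ⇒ * a * a A ⇒ * a * a *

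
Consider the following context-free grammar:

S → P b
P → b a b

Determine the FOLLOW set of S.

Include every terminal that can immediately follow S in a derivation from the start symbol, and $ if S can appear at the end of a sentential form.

We compute FOLLOW(S) using the standard algorithm.
FOLLOW(S) starts with {$}.
FIRST(P) = {b}
FIRST(S) = {b}
FOLLOW(P) = {b}
FOLLOW(S) = {$}
Therefore, FOLLOW(S) = {$}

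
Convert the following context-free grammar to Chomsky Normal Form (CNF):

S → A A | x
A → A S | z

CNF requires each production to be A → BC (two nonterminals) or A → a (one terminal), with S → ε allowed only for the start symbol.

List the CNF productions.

S → x; A → z; S → A A; A → A S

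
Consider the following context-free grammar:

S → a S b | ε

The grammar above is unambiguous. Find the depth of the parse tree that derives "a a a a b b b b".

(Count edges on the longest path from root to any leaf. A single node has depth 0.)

5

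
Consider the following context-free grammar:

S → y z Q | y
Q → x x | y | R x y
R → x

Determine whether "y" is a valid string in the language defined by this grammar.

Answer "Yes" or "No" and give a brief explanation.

Yes - a valid derivation exists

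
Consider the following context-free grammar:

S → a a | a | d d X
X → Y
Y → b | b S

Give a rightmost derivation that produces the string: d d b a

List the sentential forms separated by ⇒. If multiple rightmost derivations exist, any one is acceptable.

S ⇒ d d X ⇒ d d Y ⇒ d d b S ⇒ d d b a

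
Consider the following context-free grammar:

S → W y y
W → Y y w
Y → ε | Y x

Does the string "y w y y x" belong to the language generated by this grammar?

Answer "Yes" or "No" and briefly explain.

No - no valid derivation exists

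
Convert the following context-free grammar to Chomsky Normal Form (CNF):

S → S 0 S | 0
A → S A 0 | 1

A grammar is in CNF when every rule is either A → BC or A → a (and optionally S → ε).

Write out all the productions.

T0 → 0; S → 0; A → 1; S → S X0; X0 → T0 S; A → S X1; X1 → A T0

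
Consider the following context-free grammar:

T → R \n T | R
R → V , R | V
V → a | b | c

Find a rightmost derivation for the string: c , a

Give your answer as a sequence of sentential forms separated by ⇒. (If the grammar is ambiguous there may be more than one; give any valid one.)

T ⇒ R ⇒ V , R ⇒ V , V ⇒ V , a ⇒ c , a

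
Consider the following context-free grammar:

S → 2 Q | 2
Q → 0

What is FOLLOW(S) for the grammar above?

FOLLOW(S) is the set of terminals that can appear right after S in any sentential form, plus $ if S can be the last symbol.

We compute FOLLOW(S) using the standard algorithm.
FOLLOW(S) starts with {$}.
FIRST(Q) = {0}
FIRST(S) = {2}
FOLLOW(Q) = {$}
FOLLOW(S) = {$}
Therefore, FOLLOW(S) = {$}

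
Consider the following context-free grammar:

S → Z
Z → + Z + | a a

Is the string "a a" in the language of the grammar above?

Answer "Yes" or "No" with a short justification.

Yes - a valid derivation exists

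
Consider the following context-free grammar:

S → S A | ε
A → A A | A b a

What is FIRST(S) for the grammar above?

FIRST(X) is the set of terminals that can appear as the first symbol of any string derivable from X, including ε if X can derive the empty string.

We compute FIRST(S) using the standard algorithm.
FIRST(A) = {}
FIRST(S) = {ε}
Therefore, FIRST(S) = {ε}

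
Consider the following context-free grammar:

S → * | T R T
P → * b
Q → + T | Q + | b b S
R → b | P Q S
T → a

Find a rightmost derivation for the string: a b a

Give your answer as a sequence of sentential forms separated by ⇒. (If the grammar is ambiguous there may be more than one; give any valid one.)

S ⇒ T R T ⇒ T R a ⇒ T b a ⇒ a b a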